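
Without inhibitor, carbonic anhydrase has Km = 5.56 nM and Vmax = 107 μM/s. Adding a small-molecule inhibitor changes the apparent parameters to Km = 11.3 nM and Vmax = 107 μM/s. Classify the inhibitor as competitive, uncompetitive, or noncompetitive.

competitive

Km increases (5.56 → 11.3 nM) while Vmax is unchanged — the hallmark of competitive inhibition.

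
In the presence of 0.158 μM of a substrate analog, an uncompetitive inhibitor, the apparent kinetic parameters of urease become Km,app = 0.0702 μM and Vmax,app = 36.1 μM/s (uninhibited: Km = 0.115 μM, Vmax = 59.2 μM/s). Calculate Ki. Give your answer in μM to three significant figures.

0.247 μM

Uncompetitive: Vmax,app = Vmax/α (and Km,app = Km/α) with α = 1 + [I]/Ki.
α = Vmax/Vmax,app = 59.2/36.1 = 1.640.
Since α = 1 + [I]/Ki, [I]/Ki = 1.640 − 1 = 0.6399 and Ki = 0.158/0.6399 = 0.247 μM.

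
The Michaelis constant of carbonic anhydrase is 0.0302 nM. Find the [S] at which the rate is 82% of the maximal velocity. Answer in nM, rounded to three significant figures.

v/Vmax = [S]/(Km+[S]) = 0.82, so [S] = Km·0.82/(1 − 0.82) = 0.0302 × 4.556.
[S] = 0.138 nM.

0.138 nM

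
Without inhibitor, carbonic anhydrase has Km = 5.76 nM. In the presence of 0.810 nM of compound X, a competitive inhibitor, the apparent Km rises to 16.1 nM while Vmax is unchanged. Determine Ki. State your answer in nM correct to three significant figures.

Competitive: Km,app = α·Km with α = 1 + [I]/Ki.
α = Km,app/Km = 16.1/5.76 = 2.795.
Since α = 1 + [I]/Ki, [I]/Ki = 2.795 − 1 = 1.795 and Ki = 0.810/1.795 = 0.451 nM.

0.451 nM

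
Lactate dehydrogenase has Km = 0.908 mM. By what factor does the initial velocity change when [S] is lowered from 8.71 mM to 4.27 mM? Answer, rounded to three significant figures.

0.911

The fractional saturations are [S]/(Km+[S]) = 8.71/9.618 = 0.9056 and 4.27/5.178 = 0.8246.
v₂/v₁ is just their ratio: 0.8246/0.9056 = 0.911.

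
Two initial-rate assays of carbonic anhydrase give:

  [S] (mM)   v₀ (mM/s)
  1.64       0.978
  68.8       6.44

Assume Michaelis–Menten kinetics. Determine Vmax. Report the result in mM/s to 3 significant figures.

7.46 mM/s

From v = Vmax[S]/(Km+[S]), each point gives Vmax = v(Km+[S])/[S].
Equating: 0.978(Km+1.64)/1.64 = 6.44(Km+68.8)/68.8.
0.5963·Km + 0.978 = 0.09360·Km + 6.44, so (0.5963 − 0.09360)·Km = 6.44 − 0.978.
Km = 5.462/0.5027 = 10.9 mM; then Vmax = 0.978(10.9+1.64)/1.64 = 7.46 mM/s.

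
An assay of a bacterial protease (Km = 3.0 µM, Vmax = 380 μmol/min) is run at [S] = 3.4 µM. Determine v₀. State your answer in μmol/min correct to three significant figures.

[S]/(Km+[S]) = 3.4/6.400 = 0.5312, the fractional saturation.
v = 0.5312 × Vmax = 0.5312 × 380 = 202 μmol/min.

202 μmol/min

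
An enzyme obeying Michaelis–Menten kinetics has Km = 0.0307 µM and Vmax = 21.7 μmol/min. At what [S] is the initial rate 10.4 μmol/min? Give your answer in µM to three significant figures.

Rearranging v = Vmax[S]/(Km+[S]) gives [S] = Km·v/(Vmax − v).
[S] = 0.0307 × 10.4 / (21.7 − 10.4) = 0.3193/11.30 = 0.0283 µM.

0.0283 µM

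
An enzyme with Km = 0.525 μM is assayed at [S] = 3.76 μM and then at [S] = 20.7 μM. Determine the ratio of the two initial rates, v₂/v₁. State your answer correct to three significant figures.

Since Vmax cancels, v₂/v₁ = [S]₂(Km+[S]₁) / [S]₁(Km+[S]₂).
= 20.7×(0.525+3.76) / (3.76×(0.525+20.7)) = 88.70/79.81 = 1.11.

1.11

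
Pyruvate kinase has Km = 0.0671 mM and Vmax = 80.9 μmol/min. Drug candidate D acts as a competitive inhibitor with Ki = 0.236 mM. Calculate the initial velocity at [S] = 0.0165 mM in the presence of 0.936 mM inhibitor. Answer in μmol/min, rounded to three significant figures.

3.82 μmol/min

With α = 1 + [I]/Ki = 1 + 0.936/0.236 = 4.966, the competitive rate law is v = Vmax[S] / (αKm + [S]).
v = 80.9×0.0165 / (4.966×0.0671 + 0.0165) = 1.335/0.3497 = 3.82 μmol/min.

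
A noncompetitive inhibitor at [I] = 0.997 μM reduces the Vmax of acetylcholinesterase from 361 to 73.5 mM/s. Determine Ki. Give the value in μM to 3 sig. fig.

Noncompetitive: Vmax,app = Vmax/α with α = 1 + [I]/Ki.
α = Vmax/Vmax,app = 361/73.5 = 4.912.
Since α = 1 + [I]/Ki, [I]/Ki = 4.912 − 1 = 3.912 and Ki = 0.997/3.912 = 0.255 μM.

0.255 μM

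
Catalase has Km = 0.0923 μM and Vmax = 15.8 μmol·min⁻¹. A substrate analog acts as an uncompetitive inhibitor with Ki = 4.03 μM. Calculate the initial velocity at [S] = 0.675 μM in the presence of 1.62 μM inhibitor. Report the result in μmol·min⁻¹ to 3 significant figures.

With α = 1 + [I]/Ki = 1 + 1.62/4.03 = 1.402, the uncompetitive rate law is v = (Vmax/α)·[S] / (Km/α + [S]).
v = (15.8/1.402)×0.675 / (0.0923/1.402 + 0.675) = 7.607/0.7408 = 10.3 μmol·min⁻¹.

10.3 μmol·min⁻¹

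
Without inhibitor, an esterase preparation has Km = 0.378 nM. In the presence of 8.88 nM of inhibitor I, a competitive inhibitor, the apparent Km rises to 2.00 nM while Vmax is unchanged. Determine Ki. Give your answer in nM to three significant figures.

2.07 nM

Competitive: Km,app = α·Km with α = 1 + [I]/Ki.
α = Km,app/Km = 2.00/0.378 = 5.291.
Since α = 1 + [I]/Ki, [I]/Ki = 5.291 − 1 = 4.291 and Ki = 8.88/4.291 = 2.07 nM.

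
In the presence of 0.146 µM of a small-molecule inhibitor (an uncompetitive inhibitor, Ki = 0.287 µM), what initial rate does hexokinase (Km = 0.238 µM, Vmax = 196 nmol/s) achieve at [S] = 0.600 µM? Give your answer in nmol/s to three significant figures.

α = 1 + [I]/Ki = 1 + 0.146/0.287 = 1.509.
For an uncompetitive inhibitor, both parameters are divided by α, giving Vmax/α and Km/α: Km,app = 0.158 µM, Vmax,app = 130 nmol/s.
v = Vmax,app·[S]/(Km,app + [S]) = 130 × 0.600/(0.158 + 0.600) = 103 nmol/s.

103 nmol/s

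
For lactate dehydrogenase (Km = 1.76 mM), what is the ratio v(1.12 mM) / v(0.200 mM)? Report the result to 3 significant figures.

3.81

The fractional saturations are [S]/(Km+[S]) = 0.200/1.960 = 0.1020 and 1.12/2.880 = 0.3889.
v₂/v₁ is just their ratio: 0.3889/0.1020 = 3.81.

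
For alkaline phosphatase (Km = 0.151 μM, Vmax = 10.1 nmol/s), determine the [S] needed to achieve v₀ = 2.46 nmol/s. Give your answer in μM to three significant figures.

0.0486 μM

The required fractional saturation is v/Vmax = 2.46/10.1 = 0.2436.
Then [S]/(Km+[S]) = 0.2436 ⇒ [S] = 0.151 × 0.2436/(1 − 0.2436) = 0.0486 μM.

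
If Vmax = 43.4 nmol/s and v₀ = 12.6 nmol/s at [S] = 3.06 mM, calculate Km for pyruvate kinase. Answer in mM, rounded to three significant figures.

7.48 mM

v/Vmax = 12.6/43.4 = 0.2903 = [S]/(Km+[S]).
So Km + [S] = [S]/0.2903 = 10.54 mM, giving Km = 10.54 − 3.06 = 7.48 mM.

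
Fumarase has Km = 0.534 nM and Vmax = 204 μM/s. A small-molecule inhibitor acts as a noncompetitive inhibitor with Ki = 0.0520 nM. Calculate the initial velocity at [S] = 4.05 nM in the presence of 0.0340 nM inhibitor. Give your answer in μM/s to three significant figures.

109 μM/s

With α = 1 + [I]/Ki = 1 + 0.0340/0.0520 = 1.654, the noncompetitive rate law is v = (Vmax/α)·[S] / (Km + [S]).
v = (204/1.654)×4.05 / (0.534 + 4.05) = 499.6/4.584 = 109 μM/s.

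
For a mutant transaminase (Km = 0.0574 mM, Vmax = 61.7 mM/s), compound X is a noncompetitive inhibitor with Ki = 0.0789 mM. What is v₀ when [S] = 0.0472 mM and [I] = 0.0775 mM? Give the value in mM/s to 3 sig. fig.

14.0 mM/s

With α = 1 + [I]/Ki = 1 + 0.0775/0.0789 = 1.982, the noncompetitive rate law is v = (Vmax/α)·[S] / (Km + [S]).
v = (61.7/1.982)×0.0472 / (0.0574 + 0.0472) = 1.469/0.1046 = 14.0 mM/s.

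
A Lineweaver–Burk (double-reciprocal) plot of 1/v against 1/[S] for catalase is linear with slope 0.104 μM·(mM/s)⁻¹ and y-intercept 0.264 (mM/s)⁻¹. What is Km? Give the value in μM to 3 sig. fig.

y-intercept = 1/Vmax ⇒ Vmax = 3.79 mM/s; slope = Km/Vmax ⇒ Km = slope × Vmax.
Km = 0.104 × 3.79 = 0.394 μM.

0.394 μM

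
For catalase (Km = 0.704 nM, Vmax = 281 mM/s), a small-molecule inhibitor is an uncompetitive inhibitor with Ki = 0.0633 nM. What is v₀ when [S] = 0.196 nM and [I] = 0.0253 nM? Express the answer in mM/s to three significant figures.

α = 1 + [I]/Ki = 1 + 0.0253/0.0633 = 1.400.
For an uncompetitive inhibitor, both parameters are divided by α, giving Vmax/α and Km/α: Km,app = 0.503 nM, Vmax,app = 201 mM/s.
v = Vmax,app·[S]/(Km,app + [S]) = 201 × 0.196/(0.503 + 0.196) = 56.3 mM/s.

56.3 mM/s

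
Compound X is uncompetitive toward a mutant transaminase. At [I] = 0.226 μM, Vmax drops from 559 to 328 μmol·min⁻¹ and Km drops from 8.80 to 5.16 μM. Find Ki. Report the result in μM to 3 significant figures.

Uncompetitive: Vmax,app = Vmax/α (and Km,app = Km/α) with α = 1 + [I]/Ki.
α = Vmax/Vmax,app = 559/328 = 1.704.
Ki = [I]/(α − 1) = 0.226/0.7043 = 0.321 μM.

0.321 μM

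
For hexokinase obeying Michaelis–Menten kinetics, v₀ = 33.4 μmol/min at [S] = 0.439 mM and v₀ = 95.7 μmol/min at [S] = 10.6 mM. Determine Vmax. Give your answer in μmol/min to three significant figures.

From v = Vmax[S]/(Km+[S]), each point gives Vmax = v(Km+[S])/[S].
Equating: 33.4(Km+0.439)/0.439 = 95.7(Km+10.6)/10.6.
76.08·Km + 33.4 = 9.028·Km + 95.7, so (76.08 − 9.028)·Km = 95.7 − 33.4.
Km = 62.30/67.05 = 0.929 mM; then Vmax = 33.4(0.929+0.439)/0.439 = 104 μmol/min.

104 μmol/min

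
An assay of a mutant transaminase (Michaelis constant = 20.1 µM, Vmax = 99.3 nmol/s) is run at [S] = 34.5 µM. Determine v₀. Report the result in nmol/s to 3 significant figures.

62.7 nmol/s

[S]/(Km+[S]) = 34.5/54.60 = 0.6319, the fractional saturation.
v = 0.6319 × Vmax = 0.6319 × 99.3 = 62.7 nmol/s.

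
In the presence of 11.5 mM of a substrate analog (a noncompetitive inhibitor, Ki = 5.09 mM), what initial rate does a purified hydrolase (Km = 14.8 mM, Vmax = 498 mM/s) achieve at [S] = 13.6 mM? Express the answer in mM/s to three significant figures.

With α = 1 + [I]/Ki = 1 + 11.5/5.09 = 3.259, the noncompetitive rate law is v = (Vmax/α)·[S] / (Km + [S]).
v = (498/3.259)×13.6 / (14.8 + 13.6) = 2078/28.40 = 73.2 mM/s.

73.2 mM/s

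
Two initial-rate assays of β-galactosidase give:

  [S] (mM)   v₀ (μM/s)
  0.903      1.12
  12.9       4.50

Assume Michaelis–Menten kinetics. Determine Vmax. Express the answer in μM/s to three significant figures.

5.82 μM/s

In reciprocal form, 1/v = (Km/Vmax)·(1/[S]) + 1/Vmax. The two points give (1/[S], 1/v) = (1.107, 0.8929) and (0.07752, 0.2222).
Slope = (0.8929 − 0.2222)/(1.107 − 0.07752) = 0.6512; intercept = 0.8929 − 0.6512×1.107 = 0.1717.
Vmax = 1/intercept = 5.82 μM/s; Km = slope × Vmax = 0.6512 × 5.82 = 3.79 mM.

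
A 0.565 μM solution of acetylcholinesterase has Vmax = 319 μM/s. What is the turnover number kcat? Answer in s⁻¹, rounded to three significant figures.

kcat = Vmax/[E]total = 319 μM/s / 0.565 μM = 565 s⁻¹.

565 s⁻¹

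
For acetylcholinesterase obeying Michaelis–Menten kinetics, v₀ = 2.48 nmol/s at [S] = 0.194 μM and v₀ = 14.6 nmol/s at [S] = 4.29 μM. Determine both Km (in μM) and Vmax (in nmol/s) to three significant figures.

Km = 1.29 μM; Vmax = 19.0 nmol/s

In reciprocal form, 1/v = (Km/Vmax)·(1/[S]) + 1/Vmax. The two points give (1/[S], 1/v) = (5.155, 0.4032) and (0.2331, 0.06849).
Slope = (0.4032 − 0.06849)/(5.155 − 0.2331) = 0.06801; intercept = 0.4032 − 0.06801×5.155 = 0.05264.
Vmax = 1/intercept = 19.0 nmol/s; Km = slope × Vmax = 0.06801 × 19.0 = 1.29 μM.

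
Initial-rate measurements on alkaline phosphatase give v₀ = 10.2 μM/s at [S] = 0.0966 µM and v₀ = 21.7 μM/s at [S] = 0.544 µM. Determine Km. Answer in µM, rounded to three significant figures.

In reciprocal form, 1/v = (Km/Vmax)·(1/[S]) + 1/Vmax. The two points give (1/[S], 1/v) = (10.35, 0.09804) and (1.838, 0.04608).
Slope = (0.09804 − 0.04608)/(10.35 − 1.838) = 0.006103; intercept = 0.09804 − 0.006103×10.35 = 0.03486.
Vmax = 1/intercept = 28.7 μM/s; Km = slope × Vmax = 0.006103 × 28.7 = 0.175 µM.

0.175 µM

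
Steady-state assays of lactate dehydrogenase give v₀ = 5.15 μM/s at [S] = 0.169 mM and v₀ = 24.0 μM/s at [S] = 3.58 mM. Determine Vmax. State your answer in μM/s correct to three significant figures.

29.3 μM/s

From v = Vmax[S]/(Km+[S]), each point gives Vmax = v(Km+[S])/[S].
Equating: 5.15(Km+0.169)/0.169 = 24.0(Km+3.58)/3.58.
30.47·Km + 5.15 = 6.704·Km + 24.0, so (30.47 − 6.704)·Km = 24.0 − 5.15.
Km = 18.85/23.77 = 0.793 mM; then Vmax = 5.15(0.793+0.169)/0.169 = 29.3 μM/s.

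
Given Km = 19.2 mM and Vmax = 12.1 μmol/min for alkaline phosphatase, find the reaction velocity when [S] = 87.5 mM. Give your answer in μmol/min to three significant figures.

[S]/(Km+[S]) = 87.5/106.7 = 0.8201, the fractional saturation.
v = 0.8201 × Vmax = 0.8201 × 12.1 = 9.92 μmol/min.

9.92 μmol/min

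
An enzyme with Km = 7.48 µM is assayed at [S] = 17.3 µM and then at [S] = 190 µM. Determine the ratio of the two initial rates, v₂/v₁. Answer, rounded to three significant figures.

1.38

Since Vmax cancels, v₂/v₁ = [S]₂(Km+[S]₁) / [S]₁(Km+[S]₂).
= 190×(7.48+17.3) / (17.3×(7.48+190)) = 4708/3416 = 1.38.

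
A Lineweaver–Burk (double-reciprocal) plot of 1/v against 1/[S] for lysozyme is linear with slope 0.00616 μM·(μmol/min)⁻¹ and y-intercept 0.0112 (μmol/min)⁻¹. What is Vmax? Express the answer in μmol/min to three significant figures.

The y-intercept of a Lineweaver–Burk plot equals 1/Vmax, so Vmax = 1/0.0112 = 89.3 μmol/min.

89.3 μmol/min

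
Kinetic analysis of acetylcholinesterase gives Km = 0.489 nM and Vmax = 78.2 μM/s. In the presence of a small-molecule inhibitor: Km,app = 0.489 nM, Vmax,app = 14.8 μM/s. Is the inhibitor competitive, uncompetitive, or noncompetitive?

Vmax decreases (78.2 → 14.8 μM/s) while Km is unchanged — pure noncompetitive inhibition.

noncompetitive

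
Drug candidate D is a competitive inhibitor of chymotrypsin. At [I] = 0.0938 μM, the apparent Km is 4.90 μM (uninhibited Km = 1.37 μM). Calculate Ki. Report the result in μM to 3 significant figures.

Competitive: Km,app = α·Km with α = 1 + [I]/Ki.
α = Km,app/Km = 4.90/1.37 = 3.577.
Ki = [I]/(α − 1) = 0.0938/2.577 = 0.0364 μM.

0.0364 μM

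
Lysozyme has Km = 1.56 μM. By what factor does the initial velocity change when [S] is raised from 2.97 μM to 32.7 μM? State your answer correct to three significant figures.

The fractional saturations are [S]/(Km+[S]) = 2.97/4.530 = 0.6556 and 32.7/34.26 = 0.9545.
v₂/v₁ is just their ratio: 0.9545/0.6556 = 1.46.

1.46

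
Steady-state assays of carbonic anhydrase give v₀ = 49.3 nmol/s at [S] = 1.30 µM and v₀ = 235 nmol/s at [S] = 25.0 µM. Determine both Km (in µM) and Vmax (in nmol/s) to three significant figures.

From v = Vmax[S]/(Km+[S]), each point gives Vmax = v(Km+[S])/[S].
Equating: 49.3(Km+1.30)/1.30 = 235(Km+25.0)/25.0.
37.92·Km + 49.3 = 9.400·Km + 235, so (37.92 − 9.400)·Km = 235 − 49.3.
Km = 185.7/28.52 = 6.51 µM; then Vmax = 49.3(6.51+1.30)/1.30 = 296 nmol/s.

Km = 6.51 µM; Vmax = 296 nmol/s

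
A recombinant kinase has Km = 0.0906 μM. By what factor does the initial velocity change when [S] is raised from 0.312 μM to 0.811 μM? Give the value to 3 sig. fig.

1.16

The fractional saturations are [S]/(Km+[S]) = 0.312/0.4026 = 0.7750 and 0.811/0.9016 = 0.8995.
v₂/v₁ is just their ratio: 0.8995/0.7750 = 1.16.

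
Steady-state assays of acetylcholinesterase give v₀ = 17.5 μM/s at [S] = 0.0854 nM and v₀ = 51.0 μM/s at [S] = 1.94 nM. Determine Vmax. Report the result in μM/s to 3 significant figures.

From v = Vmax[S]/(Km+[S]), each point gives Vmax = v(Km+[S])/[S].
Equating: 17.5(Km+0.0854)/0.0854 = 51.0(Km+1.94)/1.94.
204.9·Km + 17.5 = 26.29·Km + 51.0, so (204.9 − 26.29)·Km = 51.0 − 17.5.
Km = 33.50/178.6 = 0.188 nM; then Vmax = 17.5(0.188+0.0854)/0.0854 = 55.9 μM/s.

55.9 μM/s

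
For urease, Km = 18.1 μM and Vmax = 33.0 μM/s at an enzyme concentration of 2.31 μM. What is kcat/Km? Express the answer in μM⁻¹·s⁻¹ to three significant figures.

kcat = Vmax/[E]total = 33.0/2.31 = 14.3 s⁻¹.
kcat/Km = 14.3/18.1 = 0.789 μM⁻¹·s⁻¹.

0.789 μM⁻¹·s⁻¹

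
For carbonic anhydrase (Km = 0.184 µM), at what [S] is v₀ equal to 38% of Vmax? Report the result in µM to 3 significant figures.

0.113 µM

v/Vmax = [S]/(Km+[S]) = 0.38, so [S] = Km·0.38/(1 − 0.38) = 0.184 × 0.6129.
[S] = 0.113 µM.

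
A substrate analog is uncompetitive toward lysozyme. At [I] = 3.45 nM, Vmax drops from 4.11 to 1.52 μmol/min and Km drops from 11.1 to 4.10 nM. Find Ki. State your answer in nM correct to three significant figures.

2.02 nM

Uncompetitive: Vmax,app = Vmax/α (and Km,app = Km/α) with α = 1 + [I]/Ki.
α = Vmax/Vmax,app = 4.11/1.52 = 2.704.
Since α = 1 + [I]/Ki, [I]/Ki = 2.704 − 1 = 1.704 and Ki = 3.45/1.704 = 2.02 nM.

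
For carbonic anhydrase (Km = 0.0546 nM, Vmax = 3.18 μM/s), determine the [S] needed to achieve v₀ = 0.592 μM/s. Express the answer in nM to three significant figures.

0.0125 nM

Rearranging v = Vmax[S]/(Km+[S]) gives [S] = Km·v/(Vmax − v).
[S] = 0.0546 × 0.592 / (3.18 − 0.592) = 0.03232/2.588 = 0.0125 nM.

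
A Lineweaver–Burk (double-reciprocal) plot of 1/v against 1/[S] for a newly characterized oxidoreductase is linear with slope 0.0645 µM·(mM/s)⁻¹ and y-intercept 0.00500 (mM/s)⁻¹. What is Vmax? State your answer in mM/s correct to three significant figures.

200 mM/s

The y-intercept of a Lineweaver–Burk plot equals 1/Vmax, so Vmax = 1/0.00500 = 200 mM/s.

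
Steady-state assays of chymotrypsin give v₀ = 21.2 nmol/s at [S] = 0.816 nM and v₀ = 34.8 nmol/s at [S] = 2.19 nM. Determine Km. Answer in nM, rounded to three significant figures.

1.35 nM

From v = Vmax[S]/(Km+[S]), each point gives Vmax = v(Km+[S])/[S].
Equating: 21.2(Km+0.816)/0.816 = 34.8(Km+2.19)/2.19.
25.98·Km + 21.2 = 15.89·Km + 34.8, so (25.98 − 15.89)·Km = 34.8 − 21.2.
Km = 13.60/10.09 = 1.35 nM; then Vmax = 21.2(1.35+0.816)/0.816 = 56.2 nmol/s.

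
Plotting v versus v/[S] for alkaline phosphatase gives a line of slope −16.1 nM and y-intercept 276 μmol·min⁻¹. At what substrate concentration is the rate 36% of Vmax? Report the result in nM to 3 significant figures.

9.06 nM

The Eadie–Hofstee slope gives Km = 16.1 nM (slope = −Km).
v/Vmax = [S]/(Km+[S]) = 0.36 ⇒ [S] = Km·0.36/(1−0.36) = 16.1 × 0.5625 = 9.06 nM.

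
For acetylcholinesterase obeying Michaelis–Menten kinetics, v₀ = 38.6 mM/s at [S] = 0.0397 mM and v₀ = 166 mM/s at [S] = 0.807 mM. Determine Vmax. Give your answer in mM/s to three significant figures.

In reciprocal form, 1/v = (Km/Vmax)·(1/[S]) + 1/Vmax. The two points give (1/[S], 1/v) = (25.19, 0.02591) and (1.239, 0.006024).
Slope = (0.02591 − 0.006024)/(25.19 − 1.239) = 0.0008302; intercept = 0.02591 − 0.0008302×25.19 = 0.004995.
Vmax = 1/intercept = 200 mM/s; Km = slope × Vmax = 0.0008302 × 200 = 0.166 mM.

200 mM/s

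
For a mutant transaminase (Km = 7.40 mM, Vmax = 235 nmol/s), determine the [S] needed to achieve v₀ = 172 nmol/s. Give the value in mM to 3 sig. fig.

20.2 mM

The required fractional saturation is v/Vmax = 172/235 = 0.7319.
Then [S]/(Km+[S]) = 0.7319 ⇒ [S] = 7.40 × 0.7319/(1 − 0.7319) = 20.2 mM.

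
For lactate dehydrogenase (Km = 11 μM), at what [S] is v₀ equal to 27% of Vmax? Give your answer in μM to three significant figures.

4.07 μM

v/Vmax = [S]/(Km+[S]) = 0.27, so [S] = Km·0.27/(1 − 0.27) = 11 × 0.3699.
[S] = 4.07 μM.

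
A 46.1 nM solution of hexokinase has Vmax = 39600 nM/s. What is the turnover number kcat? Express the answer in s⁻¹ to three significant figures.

859 s⁻¹

kcat = Vmax/[E]total = 39600 nM/s / 46.1 nM = 859 s⁻¹.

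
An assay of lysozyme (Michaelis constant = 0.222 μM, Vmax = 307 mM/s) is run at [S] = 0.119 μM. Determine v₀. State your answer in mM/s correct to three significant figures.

[S]/(Km+[S]) = 0.119/0.3410 = 0.3490, the fractional saturation.
v = 0.3490 × Vmax = 0.3490 × 307 = 107 mM/s.

107 mM/s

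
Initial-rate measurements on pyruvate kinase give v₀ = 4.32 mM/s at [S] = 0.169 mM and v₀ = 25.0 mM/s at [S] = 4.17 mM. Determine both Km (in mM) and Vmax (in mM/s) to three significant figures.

Km = 1.06 mM; Vmax = 31.3 mM/s

In reciprocal form, 1/v = (Km/Vmax)·(1/[S]) + 1/Vmax. The two points give (1/[S], 1/v) = (5.917, 0.2315) and (0.2398, 0.04000).
Slope = (0.2315 − 0.04000)/(5.917 − 0.2398) = 0.03373; intercept = 0.2315 − 0.03373×5.917 = 0.03191.
Vmax = 1/intercept = 31.3 mM/s; Km = slope × Vmax = 0.03373 × 31.3 = 1.06 mM.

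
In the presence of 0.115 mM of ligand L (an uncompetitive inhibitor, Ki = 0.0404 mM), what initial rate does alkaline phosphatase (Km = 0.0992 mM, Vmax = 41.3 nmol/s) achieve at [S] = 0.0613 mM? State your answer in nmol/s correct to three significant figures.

7.56 nmol/s

α = 1 + [I]/Ki = 1 + 0.115/0.0404 = 3.847.
For an uncompetitive inhibitor, both parameters are divided by α, giving Vmax/α and Km/α: Km,app = 0.0258 mM, Vmax,app = 10.7 nmol/s.
v = Vmax,app·[S]/(Km,app + [S]) = 10.7 × 0.0613/(0.0258 + 0.0613) = 7.56 nmol/s.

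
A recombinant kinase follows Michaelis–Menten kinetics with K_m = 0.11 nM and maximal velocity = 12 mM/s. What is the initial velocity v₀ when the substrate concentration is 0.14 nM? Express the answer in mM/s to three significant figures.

v = Vmax·[S]/(Km + [S]) = 12 × 0.14 / (0.11 + 0.14)
  = 1.680 / 0.2500 = 6.72 mM/s.

6.72 mM/s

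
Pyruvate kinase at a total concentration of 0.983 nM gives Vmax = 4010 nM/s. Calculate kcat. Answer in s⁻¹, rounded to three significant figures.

kcat = Vmax/[E]total = 4010 nM/s / 0.983 nM = 4080 s⁻¹.

4080 s⁻¹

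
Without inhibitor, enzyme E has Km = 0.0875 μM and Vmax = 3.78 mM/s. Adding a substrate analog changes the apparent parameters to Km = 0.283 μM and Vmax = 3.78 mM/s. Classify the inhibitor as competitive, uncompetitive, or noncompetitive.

competitive

Km increases (0.0875 → 0.283 μM) while Vmax is unchanged — the hallmark of competitive inhibition.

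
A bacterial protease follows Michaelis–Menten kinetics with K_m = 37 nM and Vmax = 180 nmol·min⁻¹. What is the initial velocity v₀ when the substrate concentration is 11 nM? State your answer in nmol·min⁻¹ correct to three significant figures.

[S]/(Km+[S]) = 11/48.00 = 0.2292, the fractional saturation.
v = 0.2292 × Vmax = 0.2292 × 180 = 41.2 nmol·min⁻¹.

41.2 nmol·min⁻¹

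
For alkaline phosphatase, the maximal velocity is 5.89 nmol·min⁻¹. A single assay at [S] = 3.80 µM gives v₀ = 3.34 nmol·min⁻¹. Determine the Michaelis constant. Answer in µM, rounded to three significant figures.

v/Vmax = 3.34/5.89 = 0.5671 = [S]/(Km+[S]).
So Km + [S] = [S]/0.5671 = 6.701 µM, giving Km = 6.701 − 3.80 = 2.90 µM.

2.90 µM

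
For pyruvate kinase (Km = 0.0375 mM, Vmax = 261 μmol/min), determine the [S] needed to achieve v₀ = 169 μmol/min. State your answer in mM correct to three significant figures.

Rearranging v = Vmax[S]/(Km+[S]) gives [S] = Km·v/(Vmax − v).
[S] = 0.0375 × 169 / (261 − 169) = 6.337/92.00 = 0.0689 mM.

0.0689 mM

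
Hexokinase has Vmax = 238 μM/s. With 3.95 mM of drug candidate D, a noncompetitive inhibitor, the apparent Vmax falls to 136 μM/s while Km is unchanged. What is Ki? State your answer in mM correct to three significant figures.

Noncompetitive: Vmax,app = Vmax/α with α = 1 + [I]/Ki.
α = Vmax/Vmax,app = 238/136 = 1.750.
Ki = [I]/(α − 1) = 3.95/0.7500 = 5.27 mM.

5.27 mM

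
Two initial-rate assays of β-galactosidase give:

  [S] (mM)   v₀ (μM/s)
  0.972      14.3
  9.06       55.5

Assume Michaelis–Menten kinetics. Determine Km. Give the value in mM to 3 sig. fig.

4.80 mM

In reciprocal form, 1/v = (Km/Vmax)·(1/[S]) + 1/Vmax. The two points give (1/[S], 1/v) = (1.029, 0.06993) and (0.1104, 0.01802).
Slope = (0.06993 − 0.01802)/(1.029 − 0.1104) = 0.05652; intercept = 0.06993 − 0.05652×1.029 = 0.01178.
Vmax = 1/intercept = 84.9 μM/s; Km = slope × Vmax = 0.05652 × 84.9 = 4.80 mM.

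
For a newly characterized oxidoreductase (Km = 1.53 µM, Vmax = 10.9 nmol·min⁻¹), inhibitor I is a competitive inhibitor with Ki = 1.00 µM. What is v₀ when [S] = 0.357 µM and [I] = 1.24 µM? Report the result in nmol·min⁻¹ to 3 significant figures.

α = 1 + [I]/Ki = 1 + 1.24/1.00 = 2.240.
For a competitive inhibitor, Vmax is unchanged and the apparent Km becomes α·Km: Km,app = 3.43 µM, Vmax,app = 10.9 nmol·min⁻¹.
v = Vmax,app·[S]/(Km,app + [S]) = 10.9 × 0.357/(3.43 + 0.357) = 1.03 nmol·min⁻¹.

1.03 nmol·min⁻¹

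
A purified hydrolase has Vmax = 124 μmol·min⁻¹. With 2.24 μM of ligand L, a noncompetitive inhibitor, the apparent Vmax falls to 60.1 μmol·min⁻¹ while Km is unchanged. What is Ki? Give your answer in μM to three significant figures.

2.11 μM

Noncompetitive: Vmax,app = Vmax/α with α = 1 + [I]/Ki.
α = Vmax/Vmax,app = 124/60.1 = 2.063.
Ki = [I]/(α − 1) = 2.24/1.063 = 2.11 μM.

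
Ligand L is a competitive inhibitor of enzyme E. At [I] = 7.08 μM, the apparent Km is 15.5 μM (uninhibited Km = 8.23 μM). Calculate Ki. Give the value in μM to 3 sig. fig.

Competitive: Km,app = α·Km with α = 1 + [I]/Ki.
α = Km,app/Km = 15.5/8.23 = 1.883.
Ki = [I]/(α − 1) = 7.08/0.8834 = 8.01 μM.

8.01 μM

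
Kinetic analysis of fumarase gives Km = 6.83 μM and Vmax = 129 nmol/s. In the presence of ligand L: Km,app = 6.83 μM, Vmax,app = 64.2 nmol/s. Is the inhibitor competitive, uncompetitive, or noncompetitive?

Vmax decreases (129 → 64.2 nmol/s) while Km is unchanged — pure noncompetitive inhibition.

noncompetitive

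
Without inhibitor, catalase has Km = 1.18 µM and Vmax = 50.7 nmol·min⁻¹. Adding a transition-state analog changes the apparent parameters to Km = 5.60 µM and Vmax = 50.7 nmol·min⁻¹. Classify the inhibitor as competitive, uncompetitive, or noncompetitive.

Km increases (1.18 → 5.60 µM) while Vmax is unchanged — the hallmark of competitive inhibition.

competitive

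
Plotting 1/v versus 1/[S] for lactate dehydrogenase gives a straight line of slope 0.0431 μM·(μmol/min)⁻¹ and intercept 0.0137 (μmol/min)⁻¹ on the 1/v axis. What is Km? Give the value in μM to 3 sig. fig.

y-intercept = 1/Vmax ⇒ Vmax = 73.0 μmol/min; slope = Km/Vmax ⇒ Km = slope × Vmax.
Km = 0.0431 × 73.0 = 3.15 μM.

3.15 μM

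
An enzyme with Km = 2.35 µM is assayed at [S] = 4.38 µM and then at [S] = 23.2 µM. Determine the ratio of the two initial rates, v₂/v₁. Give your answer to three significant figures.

The fractional saturations are [S]/(Km+[S]) = 4.38/6.730 = 0.6508 and 23.2/25.55 = 0.9080.
v₂/v₁ is just their ratio: 0.9080/0.6508 = 1.40.

1.40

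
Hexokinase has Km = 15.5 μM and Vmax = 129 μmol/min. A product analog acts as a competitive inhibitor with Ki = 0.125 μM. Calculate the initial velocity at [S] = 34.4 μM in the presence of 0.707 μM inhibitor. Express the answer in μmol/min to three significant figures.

With α = 1 + [I]/Ki = 1 + 0.707/0.125 = 6.656, the competitive rate law is v = Vmax[S] / (αKm + [S]).
v = 129×34.4 / (6.656×15.5 + 34.4) = 4438/137.6 = 32.3 μmol/min.

32.3 μmol/min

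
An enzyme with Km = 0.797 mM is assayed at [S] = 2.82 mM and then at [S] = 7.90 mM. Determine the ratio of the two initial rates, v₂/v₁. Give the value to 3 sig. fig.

Since Vmax cancels, v₂/v₁ = [S]₂(Km+[S]₁) / [S]₁(Km+[S]₂).
= 7.90×(0.797+2.82) / (2.82×(0.797+7.90)) = 28.57/24.53 = 1.17.

1.17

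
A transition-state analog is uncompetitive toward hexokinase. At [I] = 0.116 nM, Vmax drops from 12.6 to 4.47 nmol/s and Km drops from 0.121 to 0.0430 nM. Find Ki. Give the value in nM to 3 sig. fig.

Uncompetitive: Vmax,app = Vmax/α (and Km,app = Km/α) with α = 1 + [I]/Ki.
α = Vmax/Vmax,app = 12.6/4.47 = 2.819.
Since α = 1 + [I]/Ki, [I]/Ki = 2.819 − 1 = 1.819 and Ki = 0.116/1.819 = 0.0638 nM.

0.0638 nM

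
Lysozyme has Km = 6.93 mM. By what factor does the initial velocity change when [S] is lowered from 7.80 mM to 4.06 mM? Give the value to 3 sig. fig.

0.698

The fractional saturations are [S]/(Km+[S]) = 7.80/14.73 = 0.5295 and 4.06/10.99 = 0.3694.
v₂/v₁ is just their ratio: 0.3694/0.5295 = 0.698.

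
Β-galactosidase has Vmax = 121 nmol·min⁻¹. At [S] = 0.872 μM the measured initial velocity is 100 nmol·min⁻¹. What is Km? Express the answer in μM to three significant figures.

v/Vmax = 100/121 = 0.8264 = [S]/(Km+[S]).
So Km + [S] = [S]/0.8264 = 1.055 μM, giving Km = 1.055 − 0.872 = 0.183 μM.

0.183 μM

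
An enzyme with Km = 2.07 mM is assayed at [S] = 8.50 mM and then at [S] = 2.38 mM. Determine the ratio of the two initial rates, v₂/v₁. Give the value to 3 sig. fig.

The fractional saturations are [S]/(Km+[S]) = 8.50/10.57 = 0.8042 and 2.38/4.450 = 0.5348.
v₂/v₁ is just their ratio: 0.5348/0.8042 = 0.665.

0.665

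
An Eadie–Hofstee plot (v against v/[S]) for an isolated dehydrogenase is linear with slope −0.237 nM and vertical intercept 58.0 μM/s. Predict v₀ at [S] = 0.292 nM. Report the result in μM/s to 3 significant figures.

In the Eadie–Hofstee form v = Vmax − Km·(v/[S]), the slope is −Km and the intercept is Vmax, so Km = 0.237 nM and Vmax = 58.0 μM/s.
v = 58.0 × 0.292/(0.237 + 0.292) = 32.0 μM/s.

32.0 μM/s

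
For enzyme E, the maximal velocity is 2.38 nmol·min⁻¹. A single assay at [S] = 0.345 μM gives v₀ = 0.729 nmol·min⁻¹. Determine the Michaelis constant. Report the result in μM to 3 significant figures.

From v = Vmax[S]/(Km+[S]), Km = [S](Vmax − v)/v.
Km = 0.345 × (2.38 − 0.729) / 0.729 = 0.5696/0.729 = 0.781 μM.

0.781 μM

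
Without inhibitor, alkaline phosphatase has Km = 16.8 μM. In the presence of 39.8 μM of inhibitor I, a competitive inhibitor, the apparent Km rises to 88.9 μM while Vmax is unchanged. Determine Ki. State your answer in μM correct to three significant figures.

Competitive: Km,app = α·Km with α = 1 + [I]/Ki.
α = Km,app/Km = 88.9/16.8 = 5.292.
Ki = [I]/(α − 1) = 39.8/4.292 = 9.27 μM.

9.27 μM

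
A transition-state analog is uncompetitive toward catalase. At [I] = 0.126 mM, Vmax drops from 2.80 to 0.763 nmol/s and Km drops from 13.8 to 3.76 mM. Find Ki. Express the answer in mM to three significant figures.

0.0472 mM

Uncompetitive: Vmax,app = Vmax/α (and Km,app = Km/α) with α = 1 + [I]/Ki.
α = Vmax/Vmax,app = 2.80/0.763 = 3.670.
Ki = [I]/(α − 1) = 0.126/2.670 = 0.0472 mM.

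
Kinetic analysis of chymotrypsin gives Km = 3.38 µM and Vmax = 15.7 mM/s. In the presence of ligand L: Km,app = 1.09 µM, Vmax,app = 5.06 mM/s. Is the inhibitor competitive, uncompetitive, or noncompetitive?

Both Km and Vmax decrease by the same factor (~3.10-fold) — characteristic of uncompetitive inhibition.

uncompetitive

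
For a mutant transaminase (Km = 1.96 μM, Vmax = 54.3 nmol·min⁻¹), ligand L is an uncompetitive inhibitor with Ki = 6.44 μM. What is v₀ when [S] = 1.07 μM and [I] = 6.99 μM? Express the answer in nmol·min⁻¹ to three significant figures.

13.9 nmol·min⁻¹

With α = 1 + [I]/Ki = 1 + 6.99/6.44 = 2.085, the uncompetitive rate law is v = (Vmax/α)·[S] / (Km/α + [S]).
v = (54.3/2.085)×1.07 / (1.96/2.085 + 1.07) = 27.86/2.010 = 13.9 nmol·min⁻¹.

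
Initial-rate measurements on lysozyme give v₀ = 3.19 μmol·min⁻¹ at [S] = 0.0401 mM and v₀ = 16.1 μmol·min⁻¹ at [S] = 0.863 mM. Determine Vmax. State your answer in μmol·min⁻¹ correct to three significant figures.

In reciprocal form, 1/v = (Km/Vmax)·(1/[S]) + 1/Vmax. The two points give (1/[S], 1/v) = (24.94, 0.3135) and (1.159, 0.06211).
Slope = (0.3135 − 0.06211)/(24.94 − 1.159) = 0.01057; intercept = 0.3135 − 0.01057×24.94 = 0.04986.
Vmax = 1/intercept = 20.1 μmol·min⁻¹; Km = slope × Vmax = 0.01057 × 20.1 = 0.212 mM.

20.1 μmol·min⁻¹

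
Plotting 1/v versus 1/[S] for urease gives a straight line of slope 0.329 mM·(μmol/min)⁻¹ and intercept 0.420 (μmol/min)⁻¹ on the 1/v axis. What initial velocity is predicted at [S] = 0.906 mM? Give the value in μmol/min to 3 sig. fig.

The y-intercept is 1/Vmax, so Vmax = 1/0.420 = 2.38 μmol/min.
The slope is Km/Vmax, so Km = 0.329 × 2.38 = 0.783 mM.
Then v = 2.38 × 0.906/(0.783 + 0.906) = 1.28 μmol/min.

1.28 μmol/min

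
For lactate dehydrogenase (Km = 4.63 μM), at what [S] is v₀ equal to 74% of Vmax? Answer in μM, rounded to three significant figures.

v/Vmax = [S]/(Km+[S]) = 0.74, so [S] = Km·0.74/(1 − 0.74) = 4.63 × 2.846.
[S] = 13.2 μM.

13.2 μM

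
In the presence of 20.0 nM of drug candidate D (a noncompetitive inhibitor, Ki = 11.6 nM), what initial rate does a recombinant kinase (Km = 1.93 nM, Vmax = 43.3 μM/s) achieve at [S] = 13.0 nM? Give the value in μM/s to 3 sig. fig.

With α = 1 + [I]/Ki = 1 + 20.0/11.6 = 2.724, the noncompetitive rate law is v = (Vmax/α)·[S] / (Km + [S]).
v = (43.3/2.724)×13.0 / (1.93 + 13.0) = 206.6/14.93 = 13.8 μM/s.

13.8 μM/s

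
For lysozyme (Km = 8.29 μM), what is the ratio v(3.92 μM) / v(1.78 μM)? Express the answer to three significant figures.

1.82

Since Vmax cancels, v₂/v₁ = [S]₂(Km+[S]₁) / [S]₁(Km+[S]₂).
= 3.92×(8.29+1.78) / (1.78×(8.29+3.92)) = 39.47/21.73 = 1.82.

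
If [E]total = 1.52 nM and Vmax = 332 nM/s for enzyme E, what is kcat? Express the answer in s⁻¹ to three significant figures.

kcat = Vmax/[E]total = 332 nM/s / 1.52 nM = 218 s⁻¹.

218 s⁻¹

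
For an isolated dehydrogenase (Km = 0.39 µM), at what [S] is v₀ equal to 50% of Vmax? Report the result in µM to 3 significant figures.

v/Vmax = [S]/(Km+[S]) = 0.5, so [S] = Km·0.5/(1 − 0.5) = 0.39 × 1.000.
[S] = 0.390 µM.

0.390 µM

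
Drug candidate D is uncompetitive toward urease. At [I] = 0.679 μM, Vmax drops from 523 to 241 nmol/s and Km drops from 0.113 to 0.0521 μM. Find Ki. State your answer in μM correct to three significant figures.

Uncompetitive: Vmax,app = Vmax/α (and Km,app = Km/α) with α = 1 + [I]/Ki.
α = Vmax/Vmax,app = 523/241 = 2.170.
Since α = 1 + [I]/Ki, [I]/Ki = 2.170 − 1 = 1.170 and Ki = 0.679/1.170 = 0.580 μM.

0.580 μM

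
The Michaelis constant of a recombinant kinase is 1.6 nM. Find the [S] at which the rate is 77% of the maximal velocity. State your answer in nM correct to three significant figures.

v/Vmax = [S]/(Km+[S]) = 0.77, so [S] = Km·0.77/(1 − 0.77) = 1.6 × 3.348.
[S] = 5.36 nM.

5.36 nM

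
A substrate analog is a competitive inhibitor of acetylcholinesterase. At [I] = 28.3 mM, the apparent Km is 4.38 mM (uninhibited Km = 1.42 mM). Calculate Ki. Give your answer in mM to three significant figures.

13.6 mM

Competitive: Km,app = α·Km with α = 1 + [I]/Ki.
α = Km,app/Km = 4.38/1.42 = 3.085.
Since α = 1 + [I]/Ki, [I]/Ki = 3.085 − 1 = 2.085 and Ki = 28.3/2.085 = 13.6 mM.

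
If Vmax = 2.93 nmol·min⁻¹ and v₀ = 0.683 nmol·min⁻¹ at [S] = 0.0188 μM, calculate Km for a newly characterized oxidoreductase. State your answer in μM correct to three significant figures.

v/Vmax = 0.683/2.93 = 0.2331 = [S]/(Km+[S]).
So Km + [S] = [S]/0.2331 = 0.08065 μM, giving Km = 0.08065 − 0.0188 = 0.0619 μM.

0.0619 μM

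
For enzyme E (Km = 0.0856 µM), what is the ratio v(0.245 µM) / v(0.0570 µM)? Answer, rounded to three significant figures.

The fractional saturations are [S]/(Km+[S]) = 0.0570/0.1426 = 0.3997 and 0.245/0.3306 = 0.7411.
v₂/v₁ is just their ratio: 0.7411/0.3997 = 1.85.

1.85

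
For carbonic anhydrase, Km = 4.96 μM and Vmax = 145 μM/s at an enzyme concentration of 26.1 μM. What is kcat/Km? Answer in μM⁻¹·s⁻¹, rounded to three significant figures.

1.12 μM⁻¹·s⁻¹

kcat = Vmax/[E]total = 145/26.1 = 5.56 s⁻¹.
kcat/Km = 5.56/4.96 = 1.12 μM⁻¹·s⁻¹.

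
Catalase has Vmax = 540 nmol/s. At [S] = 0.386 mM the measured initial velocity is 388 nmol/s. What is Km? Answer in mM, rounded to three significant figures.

0.151 mM

v/Vmax = 388/540 = 0.7185 = [S]/(Km+[S]).
So Km + [S] = [S]/0.7185 = 0.5372 mM, giving Km = 0.5372 − 0.386 = 0.151 mM.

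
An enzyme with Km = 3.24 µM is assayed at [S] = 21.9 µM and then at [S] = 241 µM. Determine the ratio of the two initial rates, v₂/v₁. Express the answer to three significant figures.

1.13

The fractional saturations are [S]/(Km+[S]) = 21.9/25.14 = 0.8711 and 241/244.2 = 0.9867.
v₂/v₁ is just their ratio: 0.9867/0.8711 = 1.13.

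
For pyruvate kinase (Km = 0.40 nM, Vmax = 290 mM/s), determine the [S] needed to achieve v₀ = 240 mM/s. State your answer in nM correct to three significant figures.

1.92 nM

The required fractional saturation is v/Vmax = 240/290 = 0.8276.
Then [S]/(Km+[S]) = 0.8276 ⇒ [S] = 0.40 × 0.8276/(1 − 0.8276) = 1.92 nM.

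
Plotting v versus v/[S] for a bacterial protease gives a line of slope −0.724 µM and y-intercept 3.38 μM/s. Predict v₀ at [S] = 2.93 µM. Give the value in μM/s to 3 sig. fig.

2.71 μM/s

In the Eadie–Hofstee form v = Vmax − Km·(v/[S]), the slope is −Km and the intercept is Vmax, so Km = 0.724 µM and Vmax = 3.38 μM/s.
v = 3.38 × 2.93/(0.724 + 2.93) = 2.71 μM/s.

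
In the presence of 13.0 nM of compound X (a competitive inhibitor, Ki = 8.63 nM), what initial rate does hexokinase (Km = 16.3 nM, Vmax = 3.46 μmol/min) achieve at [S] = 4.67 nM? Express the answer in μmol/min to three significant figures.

0.355 μmol/min

α = 1 + [I]/Ki = 1 + 13.0/8.63 = 2.506.
For a competitive inhibitor, Vmax is unchanged and the apparent Km becomes α·Km: Km,app = 40.9 nM, Vmax,app = 3.46 μmol/min.
v = Vmax,app·[S]/(Km,app + [S]) = 3.46 × 4.67/(40.9 + 4.67) = 0.355 μmol/min.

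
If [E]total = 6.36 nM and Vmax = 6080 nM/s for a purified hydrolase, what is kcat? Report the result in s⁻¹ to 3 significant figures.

956 s⁻¹

kcat = Vmax/[E]total = 6080 nM/s / 6.36 nM = 956 s⁻¹.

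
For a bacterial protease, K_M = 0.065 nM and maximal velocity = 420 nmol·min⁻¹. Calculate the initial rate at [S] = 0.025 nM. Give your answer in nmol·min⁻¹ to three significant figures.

117 nmol·min⁻¹

[S]/(Km+[S]) = 0.025/0.09000 = 0.2778, the fractional saturation.
v = 0.2778 × Vmax = 0.2778 × 420 = 117 nmol·min⁻¹.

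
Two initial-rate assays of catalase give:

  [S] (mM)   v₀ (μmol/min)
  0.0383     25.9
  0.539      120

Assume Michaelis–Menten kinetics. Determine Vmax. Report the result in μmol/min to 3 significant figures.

From v = Vmax[S]/(Km+[S]), each point gives Vmax = v(Km+[S])/[S].
Equating: 25.9(Km+0.0383)/0.0383 = 120(Km+0.539)/0.539.
676.2·Km + 25.9 = 222.6·Km + 120, so (676.2 − 222.6)·Km = 120 − 25.9.
Km = 94.10/453.6 = 0.207 mM; then Vmax = 25.9(0.207+0.0383)/0.0383 = 166 μmol/min.

166 μmol/min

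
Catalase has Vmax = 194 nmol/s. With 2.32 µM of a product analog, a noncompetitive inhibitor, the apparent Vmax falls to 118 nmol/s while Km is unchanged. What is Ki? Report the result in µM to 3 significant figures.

Noncompetitive: Vmax,app = Vmax/α with α = 1 + [I]/Ki.
α = Vmax/Vmax,app = 194/118 = 1.644.
Since α = 1 + [I]/Ki, [I]/Ki = 1.644 − 1 = 0.6441 and Ki = 2.32/0.6441 = 3.60 µM.

3.60 µM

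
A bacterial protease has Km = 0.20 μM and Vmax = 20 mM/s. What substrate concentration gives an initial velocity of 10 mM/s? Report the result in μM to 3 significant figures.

The required fractional saturation is v/Vmax = 10/20 = 0.5000.
Then [S]/(Km+[S]) = 0.5000 ⇒ [S] = 0.20 × 0.5000/(1 − 0.5000) = 0.200 μM.

0.200 μM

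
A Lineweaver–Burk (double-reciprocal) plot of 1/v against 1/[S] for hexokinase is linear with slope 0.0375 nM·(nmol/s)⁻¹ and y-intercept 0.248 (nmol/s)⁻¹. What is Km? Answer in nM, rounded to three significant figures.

0.151 nM

y-intercept = 1/Vmax ⇒ Vmax = 4.03 nmol/s; slope = Km/Vmax ⇒ Km = slope × Vmax.
Km = 0.0375 × 4.03 = 0.151 nM.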